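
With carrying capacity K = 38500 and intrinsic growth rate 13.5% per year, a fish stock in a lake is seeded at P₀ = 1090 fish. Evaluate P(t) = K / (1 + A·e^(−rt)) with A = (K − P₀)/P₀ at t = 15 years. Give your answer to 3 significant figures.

≈ 6,960 fish

A = (38500 − 1090)/1090 = 34.3211
P(15) = 38500 / (1 + 34.3211·e^(−0.135·15)) = 38500 / (1 + 34.3211·0.131994)
= 38500 / 5.53017 ≈ 6961.81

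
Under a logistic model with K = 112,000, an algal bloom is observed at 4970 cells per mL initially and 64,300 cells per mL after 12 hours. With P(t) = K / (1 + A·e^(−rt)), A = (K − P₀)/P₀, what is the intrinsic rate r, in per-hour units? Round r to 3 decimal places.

r ≈ 0.281 per hour

A = (112000 − 4970)/4970 = 21.53521
64300 = 112000/(1 + 21.53521·e^(−r·12)) → e^(−12r) = (1.74184 − 1)/21.53521 = 0.034448
r = −ln(0.034448)/12 = 3.36832/12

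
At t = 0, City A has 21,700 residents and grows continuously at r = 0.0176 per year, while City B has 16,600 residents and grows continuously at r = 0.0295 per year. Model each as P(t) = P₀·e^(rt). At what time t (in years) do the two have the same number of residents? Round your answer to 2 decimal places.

t ≈ 22.51 years

21700·e^(0.0176t) = 16600·e^(0.0295t)
21700/16600 = e^((0.0295 − 0.0176)t) → ln(1.30723) = 0.0119·t
t = 0.26791 / 0.0119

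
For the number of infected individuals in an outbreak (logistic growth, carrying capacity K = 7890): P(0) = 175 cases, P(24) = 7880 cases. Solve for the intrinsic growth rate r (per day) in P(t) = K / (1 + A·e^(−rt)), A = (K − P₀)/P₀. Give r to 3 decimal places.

A = (7890 − 175)/175 = 44.08571
7880 = 7890/(1 + 44.08571·e^(−r·24)) → e^(−24r) = (1.00127 − 1)/44.08571 = 0.000029
r = −ln(0.000029)/24 = 10.45563/24

r ≈ 0.436 per day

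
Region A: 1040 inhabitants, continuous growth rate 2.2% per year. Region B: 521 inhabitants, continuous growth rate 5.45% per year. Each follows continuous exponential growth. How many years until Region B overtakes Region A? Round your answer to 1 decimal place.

1040·e^(0.022t) = 521·e^(0.0545t)
1040/521 = e^((0.0545 − 0.022)t) → ln(1.99616) = 0.0325·t
t = 0.69123 / 0.0325

t ≈ 21.3 years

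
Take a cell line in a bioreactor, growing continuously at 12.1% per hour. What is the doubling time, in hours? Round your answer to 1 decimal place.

doubling time ≈ 5.7 hours

doubling time = ln(2) / |r| = 0.69315 / 0.121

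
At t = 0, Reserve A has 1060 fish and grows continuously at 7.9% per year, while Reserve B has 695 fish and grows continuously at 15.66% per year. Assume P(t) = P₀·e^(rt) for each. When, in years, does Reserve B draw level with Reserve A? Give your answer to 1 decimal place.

t ≈ 5.4 years

1060·e^(0.079t) = 695·e^(0.1566t)
1060/695 = e^((0.1566 − 0.079)t) → ln(1.52518) = 0.0776·t
t = 0.42211 / 0.0776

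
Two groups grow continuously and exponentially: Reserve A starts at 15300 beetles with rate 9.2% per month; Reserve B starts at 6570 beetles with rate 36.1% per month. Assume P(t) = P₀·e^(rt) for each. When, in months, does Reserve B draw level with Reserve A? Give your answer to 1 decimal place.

t ≈ 3.1 months

15300·e^(0.092t) = 6570·e^(0.361t)
15300/6570 = e^((0.361 − 0.092)t) → ln(2.32877) = 0.269·t
t = 0.84534 / 0.269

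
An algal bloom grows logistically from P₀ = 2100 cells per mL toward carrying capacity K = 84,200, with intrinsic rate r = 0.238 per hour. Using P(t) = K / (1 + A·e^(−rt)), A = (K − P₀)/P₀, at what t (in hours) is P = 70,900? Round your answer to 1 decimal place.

A = (84200 − 2100)/2100 = 39.09524
70900 = 84200/(1 + 39.09524·e^(−0.238t)) → 1 + 39.09524·e^(−0.238t) = 1.18759
e^(−0.238t) = 0.004798 → t = ln(208.40995)/0.238 = 5.33951/0.238

t ≈ 22.4 hours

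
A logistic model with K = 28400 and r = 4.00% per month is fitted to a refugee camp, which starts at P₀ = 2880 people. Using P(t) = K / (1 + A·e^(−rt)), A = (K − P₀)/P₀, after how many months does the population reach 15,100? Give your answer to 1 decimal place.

A = (28400 − 2880)/2880 = 8.86111
15100 = 28400/(1 + 8.86111·e^(−0.04t)) → 1 + 8.86111·e^(−0.04t) = 1.88079
e^(−0.04t) = 0.0994 → t = ln(10.06036)/0.04 = 2.3086/0.04

t ≈ 57.7 months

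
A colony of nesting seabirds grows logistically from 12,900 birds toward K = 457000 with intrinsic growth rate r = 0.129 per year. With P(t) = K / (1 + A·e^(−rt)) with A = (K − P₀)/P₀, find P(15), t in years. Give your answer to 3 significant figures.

A = (457000 − 12900)/12900 = 34.42636
P(15) = 457000 / (1 + 34.42636·e^(−0.129·15)) = 457000 / (1 + 34.42636·0.144424)
= 457000 / 5.972 ≈ 76523.76

≈ 76,500 birds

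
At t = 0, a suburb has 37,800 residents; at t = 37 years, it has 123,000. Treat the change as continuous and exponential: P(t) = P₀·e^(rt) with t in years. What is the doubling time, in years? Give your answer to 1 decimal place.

r = ln(123000/37800) / 37 = ln(3.25397) / 37 ≈ 0.031889 per year
doubling time = ln 2 / |r| = 0.69315 / 0.031889

doubling time ≈ 21.7 years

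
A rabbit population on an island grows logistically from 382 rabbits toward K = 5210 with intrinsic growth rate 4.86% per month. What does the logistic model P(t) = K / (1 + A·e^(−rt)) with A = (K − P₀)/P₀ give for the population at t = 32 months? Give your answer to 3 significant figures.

≈ 1,420 rabbits

A = (5210 − 382)/382 = 12.63874
P(32) = 5210 / (1 + 12.63874·e^(−0.0486·32)) = 5210 / (1 + 12.63874·0.211147)
= 5210 / 3.66863 ≈ 1420.15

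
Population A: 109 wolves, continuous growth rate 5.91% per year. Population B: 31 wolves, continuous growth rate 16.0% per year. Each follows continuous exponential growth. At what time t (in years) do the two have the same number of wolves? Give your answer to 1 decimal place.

t ≈ 12.5 years

109·e^(0.0591t) = 31·e^(0.16t)
109/31 = e^((0.16 − 0.0591)t) → ln(3.51613) = 0.1009·t
t = 1.25736 / 0.1009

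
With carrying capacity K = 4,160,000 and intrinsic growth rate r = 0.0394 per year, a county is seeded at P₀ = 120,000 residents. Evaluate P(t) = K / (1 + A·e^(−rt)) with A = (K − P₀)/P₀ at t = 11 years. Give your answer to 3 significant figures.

A = (4160000 − 120000)/120000 = 33.66667
P(11) = 4160000 / (1 + 33.66667·e^(−0.0394·11)) = 4160000 / (1 + 33.66667·0.648301)
= 4160000 / 22.82614 ≈ 182247.21

≈ 182,000 residents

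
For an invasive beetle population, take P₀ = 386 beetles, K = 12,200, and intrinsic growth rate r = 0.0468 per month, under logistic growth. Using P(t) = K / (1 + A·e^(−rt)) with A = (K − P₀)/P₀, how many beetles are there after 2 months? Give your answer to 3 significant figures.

A = (12200 − 386)/386 = 30.60622
P(2) = 12200 / (1 + 30.60622·e^(−0.0468·2)) = 12200 / (1 + 30.60622·0.910647)
= 12200 / 28.87146 ≈ 422.56

≈ 423 beetles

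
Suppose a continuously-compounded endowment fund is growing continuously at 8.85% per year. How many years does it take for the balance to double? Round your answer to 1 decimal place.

doubling time ≈ 7.8 years

doubling time = ln(2) / |r| = 0.69315 / 0.0885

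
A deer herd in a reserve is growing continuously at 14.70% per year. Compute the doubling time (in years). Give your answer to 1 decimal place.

doubling time ≈ 4.7 years

doubling time = ln(2) / |r| = 0.69315 / 0.147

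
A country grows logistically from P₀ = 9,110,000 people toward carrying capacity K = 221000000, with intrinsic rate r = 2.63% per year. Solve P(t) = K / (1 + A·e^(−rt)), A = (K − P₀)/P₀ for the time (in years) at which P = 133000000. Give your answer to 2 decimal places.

A = (221000000 − 9110000)/9110000 = 23.25906
133000000 = 221000000/(1 + 23.25906·e^(−0.0263t)) → 1 + 23.25906·e^(−0.0263t) = 1.66165
e^(−0.0263t) = 0.028447 → t = ln(35.15289)/0.0263 = 3.55971/0.0263

t ≈ 135.35 years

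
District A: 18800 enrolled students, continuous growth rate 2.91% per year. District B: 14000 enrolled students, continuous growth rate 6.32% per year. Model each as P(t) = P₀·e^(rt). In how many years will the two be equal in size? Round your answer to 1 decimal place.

t ≈ 8.6 years

18800·e^(0.0291t) = 14000·e^(0.0632t)
18800/14000 = e^((0.0632 − 0.0291)t) → ln(1.34286) = 0.0341·t
t = 0.2948 / 0.0341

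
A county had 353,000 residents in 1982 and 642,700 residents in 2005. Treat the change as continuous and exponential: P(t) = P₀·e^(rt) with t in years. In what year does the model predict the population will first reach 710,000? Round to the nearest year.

year 2009

r = ln(642700/353000) / 23 = 0.59921/23 ≈ 0.026053 per year
t = ln(710000/353000) / r = 0.6988/0.026053 ≈ 26.82 years after 1982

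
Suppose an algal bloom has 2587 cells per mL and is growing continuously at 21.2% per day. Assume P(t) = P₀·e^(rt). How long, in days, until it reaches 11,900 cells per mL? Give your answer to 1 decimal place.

t ≈ 7.2 days

11900 = 2587 · e^(0.212·t)
t = ln(11900/2587) / 0.212 = ln(4.59992) / 0.212 = 1.52604 / 0.212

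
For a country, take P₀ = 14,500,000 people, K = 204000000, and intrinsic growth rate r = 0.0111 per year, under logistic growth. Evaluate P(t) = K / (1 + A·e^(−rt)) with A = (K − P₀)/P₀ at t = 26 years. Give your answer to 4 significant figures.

≈ 18,900,000 people

A = (204000000 − 14500000)/14500000 = 13.06897
P(26) = 204000000 / (1 + 13.06897·e^(−0.0111·26)) = 204000000 / (1 + 13.06897·0.749312)
= 204000000 / 10.79273 ≈ 18901610.73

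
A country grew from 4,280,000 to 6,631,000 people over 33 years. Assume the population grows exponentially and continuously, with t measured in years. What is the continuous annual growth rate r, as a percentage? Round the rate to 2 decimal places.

r ≈ 1.33% per year

6631000 = 4280000 · e^(r·33)
e^(33r) = 6631000/4280000 = 1.5493
r = ln(1.5493) / 33 = 0.4378 / 33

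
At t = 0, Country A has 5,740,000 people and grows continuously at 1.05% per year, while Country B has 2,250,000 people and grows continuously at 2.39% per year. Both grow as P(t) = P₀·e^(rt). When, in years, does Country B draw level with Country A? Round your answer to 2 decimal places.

5740000·e^(0.0105t) = 2250000·e^(0.0239t)
5740000/2250000 = e^((0.0239 − 0.0105)t) → ln(2.55111) = 0.0134·t
t = 0.93653 / 0.0134

t ≈ 69.89 years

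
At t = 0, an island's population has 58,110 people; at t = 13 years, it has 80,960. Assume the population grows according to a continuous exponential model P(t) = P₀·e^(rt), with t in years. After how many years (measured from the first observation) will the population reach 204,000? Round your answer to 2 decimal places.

r = ln(80960/58110) / 13 ≈ 0.025509 per year
t = ln(204000/58110) / r = 1.25578 / 0.025509 ≈ 49.229

t ≈ 49.23 years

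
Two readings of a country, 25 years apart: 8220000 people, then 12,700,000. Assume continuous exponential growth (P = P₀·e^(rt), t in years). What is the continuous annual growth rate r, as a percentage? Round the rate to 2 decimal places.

12700000 = 8220000 · e^(r·25)
e^(25r) = 12700000/8220000 = 1.54501
r = ln(1.54501) / 25 = 0.43503 / 25

r ≈ 1.74% per year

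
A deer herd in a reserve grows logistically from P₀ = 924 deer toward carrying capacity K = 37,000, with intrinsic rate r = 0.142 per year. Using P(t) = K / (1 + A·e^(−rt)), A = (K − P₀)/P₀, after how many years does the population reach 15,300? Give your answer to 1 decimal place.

t ≈ 23.3 years

A = (37000 − 924)/924 = 39.04329
15300 = 37000/(1 + 39.04329·e^(−0.142t)) → 1 + 39.04329·e^(−0.142t) = 2.4183
e^(−0.142t) = 0.036326 → t = ln(27.52822)/0.142 = 3.31521/0.142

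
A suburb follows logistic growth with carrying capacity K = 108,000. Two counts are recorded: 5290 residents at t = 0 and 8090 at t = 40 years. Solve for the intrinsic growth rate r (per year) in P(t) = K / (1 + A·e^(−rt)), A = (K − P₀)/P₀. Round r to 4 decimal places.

A = (108000 − 5290)/5290 = 19.41588
8090 = 108000/(1 + 19.41588·e^(−r·40)) → e^(−40r) = (13.34981 − 1)/19.41588 = 0.636068
r = −ln(0.636068)/40 = 0.45245/40

r ≈ 0.0113 per year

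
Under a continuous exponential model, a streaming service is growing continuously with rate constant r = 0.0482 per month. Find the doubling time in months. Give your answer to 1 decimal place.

doubling time ≈ 14.4 months

doubling time = ln(2) / |r| = 0.69315 / 0.0482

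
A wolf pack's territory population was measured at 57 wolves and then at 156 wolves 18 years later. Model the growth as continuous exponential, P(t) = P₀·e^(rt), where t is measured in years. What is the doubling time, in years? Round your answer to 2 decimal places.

doubling time ≈ 12.39 years

r = ln(156/57) / 18 = ln(2.73684) / 18 ≈ 0.055934 per year
doubling time = ln 2 / |r| = 0.69315 / 0.055934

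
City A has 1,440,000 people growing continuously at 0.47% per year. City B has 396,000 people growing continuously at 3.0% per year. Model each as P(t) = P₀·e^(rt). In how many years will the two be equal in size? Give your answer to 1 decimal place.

1440000·e^(0.0047t) = 396000·e^(0.03t)
1440000/396000 = e^((0.03 − 0.0047)t) → ln(3.63636) = 0.0253·t
t = 1.29098 / 0.0253

t ≈ 51.0 years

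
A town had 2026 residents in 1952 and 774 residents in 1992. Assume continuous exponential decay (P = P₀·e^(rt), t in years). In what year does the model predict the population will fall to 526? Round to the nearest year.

year 2008

r = ln(774/2026) / 40 = -0.96225/40 ≈ -0.024056 per year
t = ln(526/2026) / r = -1.34852/-0.024056 ≈ 56.06 years after 1952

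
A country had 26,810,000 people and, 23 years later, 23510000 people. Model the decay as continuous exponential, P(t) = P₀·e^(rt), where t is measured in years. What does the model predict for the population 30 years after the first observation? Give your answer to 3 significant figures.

≈ 22,600,000 people

r = ln(23510000/26810000) / 23 ≈ -0.005711 per year
P(30) = 26810000 · e^(-0.005711·30) = 26810000 · 0.84255 ≈ 22588706.13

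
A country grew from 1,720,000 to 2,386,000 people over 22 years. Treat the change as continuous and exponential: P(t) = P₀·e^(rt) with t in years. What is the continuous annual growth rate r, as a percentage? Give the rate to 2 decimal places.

2386000 = 1720000 · e^(r·22)
e^(22r) = 2386000/1720000 = 1.38721
r = ln(1.38721) / 22 = 0.32729 / 22

r ≈ 1.49% per year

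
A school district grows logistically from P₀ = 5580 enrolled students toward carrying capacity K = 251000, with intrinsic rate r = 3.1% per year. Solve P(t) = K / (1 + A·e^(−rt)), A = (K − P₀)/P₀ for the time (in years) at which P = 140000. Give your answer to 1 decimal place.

A = (251000 − 5580)/5580 = 43.98208
140000 = 251000/(1 + 43.98208·e^(−0.031t)) → 1 + 43.98208·e^(−0.031t) = 1.79286
e^(−0.031t) = 0.018027 → t = ln(55.47289)/0.031 = 4.01589/0.031

t ≈ 129.5 years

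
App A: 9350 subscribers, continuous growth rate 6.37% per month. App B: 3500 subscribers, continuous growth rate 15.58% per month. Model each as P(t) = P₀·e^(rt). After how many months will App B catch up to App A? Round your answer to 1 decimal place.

9350·e^(0.0637t) = 3500·e^(0.1558t)
9350/3500 = e^((0.1558 − 0.0637)t) → ln(2.67143) = 0.0921·t
t = 0.98261 / 0.0921

t ≈ 10.7 months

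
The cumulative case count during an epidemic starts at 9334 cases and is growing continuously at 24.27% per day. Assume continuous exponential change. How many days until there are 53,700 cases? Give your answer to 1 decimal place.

t ≈ 7.2 days

53700 = 9334 · e^(0.2427·t)
t = ln(53700/9334) / 0.2427 = ln(5.75316) / 0.2427 = 1.74975 / 0.2427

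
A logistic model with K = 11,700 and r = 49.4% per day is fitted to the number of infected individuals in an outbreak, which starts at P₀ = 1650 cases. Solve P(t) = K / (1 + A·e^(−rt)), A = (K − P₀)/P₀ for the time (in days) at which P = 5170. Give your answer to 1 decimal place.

t ≈ 3.2 days

A = (11700 − 1650)/1650 = 6.09091
5170 = 11700/(1 + 6.09091·e^(−0.494t)) → 1 + 6.09091·e^(−0.494t) = 2.26306
e^(−0.494t) = 0.207367 → t = ln(4.82236)/0.494 = 1.57326/0.494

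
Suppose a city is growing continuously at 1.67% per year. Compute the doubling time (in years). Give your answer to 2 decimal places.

doubling time = ln(2) / |r| = 0.69315 / 0.0167

doubling time ≈ 41.51 years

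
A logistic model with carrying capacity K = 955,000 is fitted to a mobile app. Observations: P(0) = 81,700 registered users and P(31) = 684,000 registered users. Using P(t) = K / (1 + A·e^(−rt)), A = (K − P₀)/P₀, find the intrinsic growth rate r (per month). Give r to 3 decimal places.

r ≈ 0.106 per month

A = (955000 − 81700)/81700 = 10.68911
684000 = 955000/(1 + 10.68911·e^(−r·31)) → e^(−31r) = (1.3962 − 1)/10.68911 = 0.037066
r = −ln(0.037066)/31 = 3.29506/31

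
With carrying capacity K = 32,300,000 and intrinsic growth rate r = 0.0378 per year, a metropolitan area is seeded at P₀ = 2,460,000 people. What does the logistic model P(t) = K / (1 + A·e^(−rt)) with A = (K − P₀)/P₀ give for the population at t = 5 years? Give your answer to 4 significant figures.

A = (32300000 − 2460000)/2460000 = 12.13008
P(5) = 32300000 / (1 + 12.13008·e^(−0.0378·5)) = 32300000 / (1 + 12.13008·0.827787)
= 32300000 / 11.04112 ≈ 2925428.48

≈ 2,925,000 people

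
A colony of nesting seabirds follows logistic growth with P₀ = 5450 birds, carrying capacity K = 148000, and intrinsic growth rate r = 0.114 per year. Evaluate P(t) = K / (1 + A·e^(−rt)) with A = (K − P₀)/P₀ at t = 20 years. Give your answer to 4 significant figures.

≈ 40,270 birds

A = (148000 − 5450)/5450 = 26.15596
P(20) = 148000 / (1 + 26.15596·e^(−0.114·20)) = 148000 / (1 + 26.15596·0.102284)
= 148000 / 3.67534 ≈ 40268.36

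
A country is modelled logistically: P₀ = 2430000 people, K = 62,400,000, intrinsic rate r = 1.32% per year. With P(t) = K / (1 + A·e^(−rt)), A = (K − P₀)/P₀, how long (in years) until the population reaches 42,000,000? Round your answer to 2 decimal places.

t ≈ 297.58 years

A = (62400000 − 2430000)/2430000 = 24.67901
42000000 = 62400000/(1 + 24.67901·e^(−0.0132t)) → 1 + 24.67901·e^(−0.0132t) = 1.48571
e^(−0.0132t) = 0.019681 → t = ln(50.80973)/0.0132 = 3.92809/0.0132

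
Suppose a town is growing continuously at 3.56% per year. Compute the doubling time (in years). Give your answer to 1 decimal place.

doubling time = ln(2) / |r| = 0.69315 / 0.0356

doubling time ≈ 19.5 years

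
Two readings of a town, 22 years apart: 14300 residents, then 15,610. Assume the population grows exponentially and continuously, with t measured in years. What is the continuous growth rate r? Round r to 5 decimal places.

15610 = 14300 · e^(r·22)
e^(22r) = 15610/14300 = 1.09161
r = ln(1.09161) / 22 = 0.08765 / 22

r ≈ 0.00398 per year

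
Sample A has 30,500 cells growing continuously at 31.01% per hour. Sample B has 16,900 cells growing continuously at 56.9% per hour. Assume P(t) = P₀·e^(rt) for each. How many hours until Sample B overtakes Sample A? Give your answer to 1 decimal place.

t ≈ 2.3 hours

30500·e^(0.3101t) = 16900·e^(0.569t)
30500/16900 = e^((0.569 − 0.3101)t) → ln(1.80473) = 0.2589·t
t = 0.59041 / 0.2589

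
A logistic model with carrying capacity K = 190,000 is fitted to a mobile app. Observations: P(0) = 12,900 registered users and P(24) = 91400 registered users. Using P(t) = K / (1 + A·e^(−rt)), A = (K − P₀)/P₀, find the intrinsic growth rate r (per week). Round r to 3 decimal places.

A = (190000 − 12900)/12900 = 13.72868
91400 = 190000/(1 + 13.72868·e^(−r·24)) → e^(−24r) = (2.07877 − 1)/13.72868 = 0.078578
r = −ln(0.078578)/24 = 2.54366/24

r ≈ 0.106 per week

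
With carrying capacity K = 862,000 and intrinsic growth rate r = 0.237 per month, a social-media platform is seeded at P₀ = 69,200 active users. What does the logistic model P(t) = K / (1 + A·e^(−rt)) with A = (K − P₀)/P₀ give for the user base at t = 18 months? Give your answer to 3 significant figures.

≈ 743,000 active users

A = (862000 − 69200)/69200 = 11.45665
P(18) = 862000 / (1 + 11.45665·e^(−0.237·18)) = 862000 / (1 + 11.45665·0.014038)
= 862000 / 1.16083 ≈ 742574.44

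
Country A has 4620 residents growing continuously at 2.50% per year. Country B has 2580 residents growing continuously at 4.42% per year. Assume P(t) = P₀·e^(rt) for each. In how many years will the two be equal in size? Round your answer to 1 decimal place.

4620·e^(0.025t) = 2580·e^(0.0442t)
4620/2580 = e^((0.0442 − 0.025)t) → ln(1.7907) = 0.0192·t
t = 0.58261 / 0.0192

t ≈ 30.3 years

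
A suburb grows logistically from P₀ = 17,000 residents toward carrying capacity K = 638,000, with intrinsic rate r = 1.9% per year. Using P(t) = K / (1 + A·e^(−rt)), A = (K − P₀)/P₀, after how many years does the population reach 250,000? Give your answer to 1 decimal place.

t ≈ 166.2 years

A = (638000 − 17000)/17000 = 36.52941
250000 = 638000/(1 + 36.52941·e^(−0.019t)) → 1 + 36.52941·e^(−0.019t) = 2.552
e^(−0.019t) = 0.042486 → t = ln(23.53699)/0.019 = 3.15857/0.019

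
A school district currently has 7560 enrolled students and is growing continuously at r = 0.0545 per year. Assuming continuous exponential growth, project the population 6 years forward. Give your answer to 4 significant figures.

P(6) = 7560 · e^(0.0545·6) = 7560 · e^(0.327)
= 7560 · 1.3868 ≈ 10484.22

≈ 10,480 enrolled students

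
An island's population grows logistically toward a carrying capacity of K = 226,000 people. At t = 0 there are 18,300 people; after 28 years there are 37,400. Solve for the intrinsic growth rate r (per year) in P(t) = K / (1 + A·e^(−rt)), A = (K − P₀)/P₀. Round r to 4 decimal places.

r ≈ 0.0290 per year

A = (226000 − 18300)/18300 = 11.34973
37400 = 226000/(1 + 11.34973·e^(−r·28)) → e^(−28r) = (6.04278 − 1)/11.34973 = 0.444309
r = −ln(0.444309)/28 = 0.81124/28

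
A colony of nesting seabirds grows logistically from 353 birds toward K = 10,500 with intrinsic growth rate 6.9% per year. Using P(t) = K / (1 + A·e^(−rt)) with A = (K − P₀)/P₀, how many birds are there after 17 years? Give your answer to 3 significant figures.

A = (10500 − 353)/353 = 28.74504
P(17) = 10500 / (1 + 28.74504·e^(−0.069·17)) = 10500 / (1 + 28.74504·0.309437)
= 10500 / 9.89479 ≈ 1061.16

≈ 1,060 birds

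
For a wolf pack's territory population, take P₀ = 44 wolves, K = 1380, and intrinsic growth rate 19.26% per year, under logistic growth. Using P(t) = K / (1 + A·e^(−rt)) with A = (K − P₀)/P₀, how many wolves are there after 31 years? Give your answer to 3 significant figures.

A = (1380 − 44)/44 = 30.36364
P(31) = 1380 / (1 + 30.36364·e^(−0.1926·31)) = 1380 / (1 + 30.36364·0.002553)
= 1380 / 1.07751 ≈ 1280.73

≈ 1,280 wolves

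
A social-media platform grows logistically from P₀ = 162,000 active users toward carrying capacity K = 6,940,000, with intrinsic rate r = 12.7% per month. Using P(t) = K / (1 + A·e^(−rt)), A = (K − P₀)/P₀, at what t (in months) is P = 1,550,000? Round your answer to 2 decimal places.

t ≈ 19.59 months

A = (6940000 − 162000)/162000 = 41.83951
1550000 = 6940000/(1 + 41.83951·e^(−0.127t)) → 1 + 41.83951·e^(−0.127t) = 4.47742
e^(−0.127t) = 0.083113 → t = ln(12.03177)/0.127 = 2.48755/0.127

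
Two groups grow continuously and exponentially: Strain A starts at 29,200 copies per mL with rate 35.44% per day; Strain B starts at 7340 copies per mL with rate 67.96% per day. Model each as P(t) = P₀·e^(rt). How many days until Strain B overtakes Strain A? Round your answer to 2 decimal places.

t ≈ 4.25 days

29200·e^(0.3544t) = 7340·e^(0.6796t)
29200/7340 = e^((0.6796 − 0.3544)t) → ln(3.9782) = 0.3252·t
t = 1.38083 / 0.3252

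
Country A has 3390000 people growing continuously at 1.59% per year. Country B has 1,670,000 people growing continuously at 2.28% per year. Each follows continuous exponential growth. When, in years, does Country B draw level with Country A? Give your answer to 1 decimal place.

t ≈ 102.6 years

3390000·e^(0.0159t) = 1670000·e^(0.0228t)
3390000/1670000 = e^((0.0228 − 0.0159)t) → ln(2.02994) = 0.0069·t
t = 0.70801 / 0.0069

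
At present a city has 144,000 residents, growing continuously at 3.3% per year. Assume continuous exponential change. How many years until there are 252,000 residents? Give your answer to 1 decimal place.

t ≈ 17.0 years

252000 = 144000 · e^(0.033·t)
t = ln(252000/144000) / 0.033 = ln(1.75) / 0.033 = 0.55962 / 0.033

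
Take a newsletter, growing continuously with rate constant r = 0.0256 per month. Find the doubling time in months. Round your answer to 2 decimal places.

doubling time = ln(2) / |r| = 0.69315 / 0.0256

doubling time ≈ 27.08 months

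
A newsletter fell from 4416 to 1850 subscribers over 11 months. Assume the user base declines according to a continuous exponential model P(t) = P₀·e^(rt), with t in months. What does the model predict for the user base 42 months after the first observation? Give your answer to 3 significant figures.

r = ln(1850/4416) / 11 ≈ -0.079095 per month
P(42) = 4416 · e^(-0.079095·42) = 4416 · 0.03608 ≈ 159.33

≈ 159 subscribers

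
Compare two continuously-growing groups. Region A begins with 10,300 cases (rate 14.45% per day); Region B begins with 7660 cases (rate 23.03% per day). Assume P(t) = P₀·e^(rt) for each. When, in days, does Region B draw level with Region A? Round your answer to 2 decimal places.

t ≈ 3.45 days

10300·e^(0.1445t) = 7660·e^(0.2303t)
10300/7660 = e^((0.2303 − 0.1445)t) → ln(1.34465) = 0.0858·t
t = 0.29613 / 0.0858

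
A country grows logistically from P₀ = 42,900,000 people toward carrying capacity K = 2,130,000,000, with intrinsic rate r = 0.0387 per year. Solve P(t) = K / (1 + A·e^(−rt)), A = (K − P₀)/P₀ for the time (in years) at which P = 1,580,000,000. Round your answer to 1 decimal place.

A = (2130000000 − 42900000)/42900000 = 48.65035
1580000000 = 2130000000/(1 + 48.65035·e^(−0.0387t)) → 1 + 48.65035·e^(−0.0387t) = 1.3481
e^(−0.0387t) = 0.007155 → t = ln(139.75919)/0.0387 = 4.93992/0.0387

t ≈ 127.6 years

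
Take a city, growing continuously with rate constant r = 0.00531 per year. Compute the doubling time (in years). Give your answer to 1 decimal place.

doubling time = ln(2) / |r| = 0.69315 / 0.00531

doubling time ≈ 130.5 years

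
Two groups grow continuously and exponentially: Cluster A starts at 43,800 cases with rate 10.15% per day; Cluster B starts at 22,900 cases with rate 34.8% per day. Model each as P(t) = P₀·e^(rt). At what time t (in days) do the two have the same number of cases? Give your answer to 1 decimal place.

43800·e^(0.1015t) = 22900·e^(0.348t)
43800/22900 = e^((0.348 − 0.1015)t) → ln(1.91266) = 0.2465·t
t = 0.6485 / 0.2465

t ≈ 2.6 days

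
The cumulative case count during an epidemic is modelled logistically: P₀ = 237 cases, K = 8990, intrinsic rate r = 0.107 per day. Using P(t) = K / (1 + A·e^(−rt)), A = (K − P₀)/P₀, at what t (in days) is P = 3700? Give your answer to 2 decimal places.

A = (8990 − 237)/237 = 36.93249
3700 = 8990/(1 + 36.93249·e^(−0.107t)) → 1 + 36.93249·e^(−0.107t) = 2.42973
e^(−0.107t) = 0.038712 → t = ln(25.8318)/0.107 = 3.25161/0.107

t ≈ 30.39 days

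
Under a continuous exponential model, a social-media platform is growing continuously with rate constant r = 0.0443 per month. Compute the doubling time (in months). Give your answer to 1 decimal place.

doubling time ≈ 15.6 months

doubling time = ln(2) / |r| = 0.69315 / 0.0443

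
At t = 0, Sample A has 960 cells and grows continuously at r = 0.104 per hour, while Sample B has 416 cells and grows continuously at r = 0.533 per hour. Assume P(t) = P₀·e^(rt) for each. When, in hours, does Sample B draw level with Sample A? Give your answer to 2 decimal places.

960·e^(0.104t) = 416·e^(0.533t)
960/416 = e^((0.533 − 0.104)t) → ln(2.30769) = 0.429·t
t = 0.83625 / 0.429

t ≈ 1.95 hours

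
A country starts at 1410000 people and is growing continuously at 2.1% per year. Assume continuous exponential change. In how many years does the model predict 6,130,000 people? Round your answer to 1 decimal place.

t ≈ 70.0 years

6130000 = 1410000 · e^(0.021·t)
t = ln(6130000/1410000) / 0.021 = ln(4.34752) / 0.021 = 1.46961 / 0.021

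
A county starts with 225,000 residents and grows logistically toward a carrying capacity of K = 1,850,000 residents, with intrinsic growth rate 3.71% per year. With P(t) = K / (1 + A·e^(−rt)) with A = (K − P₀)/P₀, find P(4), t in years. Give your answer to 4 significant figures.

≈ 256,000 residents

A = (1850000 − 225000)/225000 = 7.22222
P(4) = 1850000 / (1 + 7.22222·e^(−0.0371·4)) = 1850000 / (1 + 7.22222·0.862086)
= 1850000 / 7.22618 ≈ 256013.61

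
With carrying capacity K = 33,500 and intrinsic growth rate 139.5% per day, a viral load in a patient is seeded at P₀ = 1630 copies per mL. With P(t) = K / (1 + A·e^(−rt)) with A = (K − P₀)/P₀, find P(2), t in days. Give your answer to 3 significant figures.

A = (33500 − 1630)/1630 = 19.55215
P(2) = 33500 / (1 + 19.55215·e^(−1.395·2)) = 33500 / (1 + 19.55215·0.061421)
= 33500 / 2.20092 ≈ 15220.93

≈ 15,200 copies per mL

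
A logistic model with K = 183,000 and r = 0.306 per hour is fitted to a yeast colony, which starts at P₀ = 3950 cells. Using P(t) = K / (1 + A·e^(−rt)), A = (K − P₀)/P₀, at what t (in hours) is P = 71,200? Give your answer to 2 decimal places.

A = (183000 − 3950)/3950 = 45.32911
71200 = 183000/(1 + 45.32911·e^(−0.306t)) → 1 + 45.32911·e^(−0.306t) = 2.57022
e^(−0.306t) = 0.034641 → t = ln(28.86792)/0.306 = 3.36273/0.306

t ≈ 10.99 hours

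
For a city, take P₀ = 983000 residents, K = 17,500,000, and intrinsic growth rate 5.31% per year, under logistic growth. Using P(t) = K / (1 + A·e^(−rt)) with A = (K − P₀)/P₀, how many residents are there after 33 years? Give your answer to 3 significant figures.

≈ 4,470,000 residents

A = (17500000 − 983000)/983000 = 16.80264
P(33) = 17500000 / (1 + 16.80264·e^(−0.0531·33)) = 17500000 / (1 + 16.80264·0.173375)
= 17500000 / 3.91315 ≈ 4472096.01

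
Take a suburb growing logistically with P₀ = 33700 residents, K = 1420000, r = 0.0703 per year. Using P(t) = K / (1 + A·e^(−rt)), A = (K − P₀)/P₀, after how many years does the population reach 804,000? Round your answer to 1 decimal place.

A = (1420000 − 33700)/33700 = 41.1365
804000 = 1420000/(1 + 41.1365·e^(−0.0703t)) → 1 + 41.1365·e^(−0.0703t) = 1.76617
e^(−0.0703t) = 0.018625 → t = ln(53.69114)/0.0703 = 3.98325/0.0703

t ≈ 56.7 years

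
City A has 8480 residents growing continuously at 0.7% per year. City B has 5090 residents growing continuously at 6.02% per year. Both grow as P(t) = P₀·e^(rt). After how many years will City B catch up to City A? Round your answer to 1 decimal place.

8480·e^(0.007t) = 5090·e^(0.0602t)
8480/5090 = e^((0.0602 − 0.007)t) → ln(1.66601) = 0.0532·t
t = 0.51043 / 0.0532

t ≈ 9.6 years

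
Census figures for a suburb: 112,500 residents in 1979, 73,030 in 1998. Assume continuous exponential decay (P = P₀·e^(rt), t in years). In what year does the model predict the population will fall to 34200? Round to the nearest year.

r = ln(73030/112500) / 19 = -0.43208/19 ≈ -0.022741 per year
t = ln(34200/112500) / r = -1.19073/-0.022741 ≈ 52.36 years after 1979

year 2031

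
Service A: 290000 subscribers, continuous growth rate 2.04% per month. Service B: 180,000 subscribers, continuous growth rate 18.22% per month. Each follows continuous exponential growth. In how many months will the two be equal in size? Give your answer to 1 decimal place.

t ≈ 2.9 months

290000·e^(0.0204t) = 180000·e^(0.1822t)
290000/180000 = e^((0.1822 − 0.0204)t) → ln(1.61111) = 0.1618·t
t = 0.47692 / 0.1618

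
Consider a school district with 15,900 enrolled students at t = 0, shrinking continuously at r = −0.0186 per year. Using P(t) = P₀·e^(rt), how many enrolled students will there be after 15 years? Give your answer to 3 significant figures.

≈ 12,000 enrolled students

P(15) = 15900 · e^(-0.0186·15) = 15900 · e^(-0.279)
= 15900 · 0.75654 ≈ 12028.98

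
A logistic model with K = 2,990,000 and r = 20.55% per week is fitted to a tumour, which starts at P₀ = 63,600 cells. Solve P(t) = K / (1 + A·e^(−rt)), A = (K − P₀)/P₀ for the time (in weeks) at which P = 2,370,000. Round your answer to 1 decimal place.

A = (2990000 − 63600)/63600 = 46.01258
2370000 = 2990000/(1 + 46.01258·e^(−0.2055t)) → 1 + 46.01258·e^(−0.2055t) = 1.2616
e^(−0.2055t) = 0.005685 → t = ln(175.88679)/0.2055 = 5.16984/0.2055

t ≈ 25.2 weeks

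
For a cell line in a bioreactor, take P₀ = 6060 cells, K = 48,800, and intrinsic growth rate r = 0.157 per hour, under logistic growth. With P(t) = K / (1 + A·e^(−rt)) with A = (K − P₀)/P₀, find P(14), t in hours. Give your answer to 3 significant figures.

≈ 27,400 cells

A = (48800 − 6060)/6060 = 7.05281
P(14) = 48800 / (1 + 7.05281·e^(−0.157·14)) = 48800 / (1 + 7.05281·0.111025)
= 48800 / 1.78304 ≈ 27369.02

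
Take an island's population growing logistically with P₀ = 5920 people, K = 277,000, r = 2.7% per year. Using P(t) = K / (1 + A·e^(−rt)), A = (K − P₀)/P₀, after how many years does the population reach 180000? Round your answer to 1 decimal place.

A = (277000 − 5920)/5920 = 45.79054
180000 = 277000/(1 + 45.79054·e^(−0.027t)) → 1 + 45.79054·e^(−0.027t) = 1.53889
e^(−0.027t) = 0.011769 → t = ln(84.97214)/0.027 = 4.44232/0.027

t ≈ 164.5 years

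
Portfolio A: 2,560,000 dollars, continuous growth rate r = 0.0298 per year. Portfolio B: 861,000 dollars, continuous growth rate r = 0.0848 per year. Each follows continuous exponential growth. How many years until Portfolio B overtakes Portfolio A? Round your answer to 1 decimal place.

t ≈ 19.8 years

2560000·e^(0.0298t) = 861000·e^(0.0848t)
2560000/861000 = e^((0.0848 − 0.0298)t) → ln(2.97329) = 0.055·t
t = 1.08967 / 0.055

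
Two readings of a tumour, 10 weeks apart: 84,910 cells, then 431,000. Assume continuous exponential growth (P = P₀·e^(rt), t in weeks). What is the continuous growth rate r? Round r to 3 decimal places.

r ≈ 0.162 per week

431000 = 84910 · e^(r·10)
e^(10r) = 431000/84910 = 5.07596
r = ln(5.07596) / 10 = 1.62452 / 10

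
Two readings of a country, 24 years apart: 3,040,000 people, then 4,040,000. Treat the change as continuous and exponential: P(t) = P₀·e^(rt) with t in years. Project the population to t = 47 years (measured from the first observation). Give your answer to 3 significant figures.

≈ 5,310,000 people

r = ln(4040000/3040000) / 24 ≈ 0.011849 per year
P(47) = 3040000 · e^(0.011849·47) = 3040000 · 1.7453 ≈ 5305703.65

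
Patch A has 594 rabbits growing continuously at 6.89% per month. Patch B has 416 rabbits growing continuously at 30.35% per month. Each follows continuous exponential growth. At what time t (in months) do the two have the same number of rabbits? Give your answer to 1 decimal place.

594·e^(0.0689t) = 416·e^(0.3035t)
594/416 = e^((0.3035 − 0.0689)t) → ln(1.42788) = 0.2346·t
t = 0.35619 / 0.2346

t ≈ 1.5 months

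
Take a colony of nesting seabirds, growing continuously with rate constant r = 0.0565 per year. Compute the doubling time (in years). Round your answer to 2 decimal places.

doubling time ≈ 12.27 years

doubling time = ln(2) / |r| = 0.69315 / 0.0565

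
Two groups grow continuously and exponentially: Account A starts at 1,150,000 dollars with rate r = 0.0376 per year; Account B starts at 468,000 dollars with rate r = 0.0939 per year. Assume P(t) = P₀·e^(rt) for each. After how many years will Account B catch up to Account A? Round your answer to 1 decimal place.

1150000·e^(0.0376t) = 468000·e^(0.0939t)
1150000/468000 = e^((0.0939 − 0.0376)t) → ln(2.45726) = 0.0563·t
t = 0.89905 / 0.0563

t ≈ 16.0 years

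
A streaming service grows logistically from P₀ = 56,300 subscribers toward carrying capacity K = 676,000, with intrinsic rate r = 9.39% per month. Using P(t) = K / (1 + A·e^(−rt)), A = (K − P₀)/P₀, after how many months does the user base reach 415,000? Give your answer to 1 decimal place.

A = (676000 − 56300)/56300 = 11.0071
415000 = 676000/(1 + 11.0071·e^(−0.0939t)) → 1 + 11.0071·e^(−0.0939t) = 1.62892
e^(−0.0939t) = 0.057137 → t = ln(17.50172)/0.0939 = 2.8623/0.0939

t ≈ 30.5 months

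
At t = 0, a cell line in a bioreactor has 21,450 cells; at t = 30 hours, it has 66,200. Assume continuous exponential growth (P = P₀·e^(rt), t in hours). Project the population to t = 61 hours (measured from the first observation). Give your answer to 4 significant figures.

≈ 212,100 cells

r = ln(66200/21450) / 30 ≈ 0.037565 per hour
P(61) = 21450 · e^(0.037565·61) = 21450 · 9.88953 ≈ 212130.46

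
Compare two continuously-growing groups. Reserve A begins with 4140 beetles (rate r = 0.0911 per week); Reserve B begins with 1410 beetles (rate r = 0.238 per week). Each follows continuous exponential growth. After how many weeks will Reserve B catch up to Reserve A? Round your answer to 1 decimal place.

4140·e^(0.0911t) = 1410·e^(0.238t)
4140/1410 = e^((0.238 − 0.0911)t) → ln(2.93617) = 0.1469·t
t = 1.07711 / 0.1469

t ≈ 7.3 weeks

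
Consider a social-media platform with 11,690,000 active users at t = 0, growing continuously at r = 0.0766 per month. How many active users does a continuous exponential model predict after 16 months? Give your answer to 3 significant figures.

P(16) = 11690000 · e^(0.0766·16) = 11690000 · e^(1.2256)
= 11690000 · 3.40621 ≈ 39818585.49

≈ 39,800,000 active users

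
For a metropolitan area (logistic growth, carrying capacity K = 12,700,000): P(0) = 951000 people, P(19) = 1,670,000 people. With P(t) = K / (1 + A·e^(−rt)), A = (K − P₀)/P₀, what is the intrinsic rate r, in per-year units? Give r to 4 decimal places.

A = (12700000 − 951000)/951000 = 12.35436
1670000 = 12700000/(1 + 12.35436·e^(−r·19)) → e^(−19r) = (7.60479 − 1)/12.35436 = 0.534612
r = −ln(0.534612)/19 = 0.62621/19

r ≈ 0.0330 per year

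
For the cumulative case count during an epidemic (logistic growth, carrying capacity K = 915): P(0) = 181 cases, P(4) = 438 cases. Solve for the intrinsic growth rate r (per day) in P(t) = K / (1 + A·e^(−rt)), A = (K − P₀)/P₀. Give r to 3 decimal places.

r ≈ 0.329 per day

A = (915 − 181)/181 = 4.05525
438 = 915/(1 + 4.05525·e^(−r·4)) → e^(−4r) = (2.08904 − 1)/4.05525 = 0.268551
r = −ln(0.268551)/4 = 1.31471/4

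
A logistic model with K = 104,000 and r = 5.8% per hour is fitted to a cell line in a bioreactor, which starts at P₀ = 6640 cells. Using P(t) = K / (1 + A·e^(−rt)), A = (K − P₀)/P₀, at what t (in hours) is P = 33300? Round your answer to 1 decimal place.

A = (104000 − 6640)/6640 = 14.66265
33300 = 104000/(1 + 14.66265·e^(−0.058t)) → 1 + 14.66265·e^(−0.058t) = 3.12312
e^(−0.058t) = 0.144798 → t = ln(6.90617)/0.058 = 1.93242/0.058

t ≈ 33.3 hours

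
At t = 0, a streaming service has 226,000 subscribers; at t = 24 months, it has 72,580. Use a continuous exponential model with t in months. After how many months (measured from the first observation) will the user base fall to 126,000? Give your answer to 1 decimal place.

r = ln(72580/226000) / 24 ≈ -0.047327 per month
t = ln(126000/226000) / r = -0.58425 / -0.047327 ≈ 12.345

t ≈ 12.3 months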